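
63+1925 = 1988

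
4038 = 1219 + 2819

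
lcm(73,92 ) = 6716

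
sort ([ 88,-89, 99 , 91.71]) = [ - 89, 88,  91.71 , 99]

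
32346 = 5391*6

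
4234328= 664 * 6377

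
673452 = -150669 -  - 824121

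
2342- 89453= - 87111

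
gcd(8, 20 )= 4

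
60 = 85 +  - 25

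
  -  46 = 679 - 725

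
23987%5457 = 2159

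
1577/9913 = 1577/9913  =  0.16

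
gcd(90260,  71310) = 10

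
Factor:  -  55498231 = -55498231^1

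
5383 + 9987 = 15370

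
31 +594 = 625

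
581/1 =581 = 581.00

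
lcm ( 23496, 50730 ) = 2232120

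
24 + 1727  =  1751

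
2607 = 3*869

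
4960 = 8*620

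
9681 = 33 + 9648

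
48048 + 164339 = 212387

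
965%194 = 189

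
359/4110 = 359/4110= 0.09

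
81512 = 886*92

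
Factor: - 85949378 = -2^1*5717^1 * 7517^1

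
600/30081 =200/10027=0.02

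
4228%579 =175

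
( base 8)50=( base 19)22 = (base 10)40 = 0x28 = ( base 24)1g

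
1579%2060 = 1579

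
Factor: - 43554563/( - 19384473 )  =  3^( - 1 ) * 13^1*1453^( - 1)*4447^ ( -1 )*3350351^1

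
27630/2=13815 = 13815.00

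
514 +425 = 939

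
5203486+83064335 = 88267821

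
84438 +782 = 85220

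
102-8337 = - 8235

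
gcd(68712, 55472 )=8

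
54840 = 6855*8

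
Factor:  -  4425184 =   -  2^5*61^1*2267^1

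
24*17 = 408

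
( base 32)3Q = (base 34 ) 3K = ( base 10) 122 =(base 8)172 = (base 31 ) 3t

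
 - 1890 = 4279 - 6169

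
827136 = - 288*( - 2872) 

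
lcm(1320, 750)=33000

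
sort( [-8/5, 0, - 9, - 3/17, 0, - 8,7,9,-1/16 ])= [ - 9,-8,-8/5, - 3/17, - 1/16,  0,0,7,9 ]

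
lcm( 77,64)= 4928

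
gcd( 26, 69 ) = 1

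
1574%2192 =1574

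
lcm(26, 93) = 2418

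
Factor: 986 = 2^1 * 17^1*  29^1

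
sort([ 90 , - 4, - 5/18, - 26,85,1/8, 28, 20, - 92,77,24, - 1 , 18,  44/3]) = [ - 92, - 26, - 4, - 1,-5/18, 1/8,44/3, 18, 20, 24, 28, 77  ,  85, 90] 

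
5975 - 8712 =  - 2737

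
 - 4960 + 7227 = 2267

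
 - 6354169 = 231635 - 6585804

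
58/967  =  58/967 = 0.06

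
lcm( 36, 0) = 0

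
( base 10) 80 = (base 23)3B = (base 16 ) 50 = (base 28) 2o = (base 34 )2c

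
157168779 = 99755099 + 57413680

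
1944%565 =249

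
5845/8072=5845/8072 = 0.72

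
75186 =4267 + 70919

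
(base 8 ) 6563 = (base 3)11201112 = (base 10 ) 3443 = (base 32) 3bj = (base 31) 3i2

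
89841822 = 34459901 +55381921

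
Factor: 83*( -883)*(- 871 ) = 63834719  =  13^1* 67^1*83^1 *883^1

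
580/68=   8+ 9/17 = 8.53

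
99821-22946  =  76875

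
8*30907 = 247256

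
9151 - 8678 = 473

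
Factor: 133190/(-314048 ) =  - 95/224 = - 2^( - 5)*5^1*7^( - 1)*19^1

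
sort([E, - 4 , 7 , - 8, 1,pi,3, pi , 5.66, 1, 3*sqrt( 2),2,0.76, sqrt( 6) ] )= [ - 8, - 4 , 0.76,1,  1, 2 , sqrt (6 ), E,3 , pi,pi, 3*sqrt(2),5.66 , 7]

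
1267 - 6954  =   - 5687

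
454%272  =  182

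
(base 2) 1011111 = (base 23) 43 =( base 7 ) 164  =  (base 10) 95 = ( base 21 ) 4b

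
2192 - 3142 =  - 950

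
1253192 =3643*344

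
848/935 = 848/935=0.91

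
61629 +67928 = 129557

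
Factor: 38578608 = 2^4 * 3^2* 267907^1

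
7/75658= 7/75658=0.00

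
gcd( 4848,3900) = 12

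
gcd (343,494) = 1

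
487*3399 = 1655313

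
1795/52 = 1795/52 = 34.52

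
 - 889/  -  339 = 2 + 211/339=2.62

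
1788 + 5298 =7086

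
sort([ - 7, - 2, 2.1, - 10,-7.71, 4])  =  [ - 10, - 7.71, - 7, - 2, 2.1,  4 ] 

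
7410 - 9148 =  - 1738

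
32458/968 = 33 + 257/484 = 33.53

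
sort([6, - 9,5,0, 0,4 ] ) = [-9,0,0,4, 5, 6] 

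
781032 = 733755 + 47277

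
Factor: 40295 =5^1 * 8059^1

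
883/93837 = 883/93837 = 0.01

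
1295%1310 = 1295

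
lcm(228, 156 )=2964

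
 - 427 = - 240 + - 187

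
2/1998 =1/999 = 0.00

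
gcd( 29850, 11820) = 30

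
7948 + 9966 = 17914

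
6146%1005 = 116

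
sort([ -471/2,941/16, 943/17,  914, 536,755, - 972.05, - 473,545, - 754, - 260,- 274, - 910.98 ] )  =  [  -  972.05, - 910.98,-754,  -  473,-274, - 260,-471/2, 943/17, 941/16,536,  545,755, 914]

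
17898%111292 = 17898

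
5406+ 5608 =11014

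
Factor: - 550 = - 2^1 * 5^2*11^1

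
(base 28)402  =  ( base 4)301002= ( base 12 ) 1996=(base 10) 3138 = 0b110001000010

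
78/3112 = 39/1556 = 0.03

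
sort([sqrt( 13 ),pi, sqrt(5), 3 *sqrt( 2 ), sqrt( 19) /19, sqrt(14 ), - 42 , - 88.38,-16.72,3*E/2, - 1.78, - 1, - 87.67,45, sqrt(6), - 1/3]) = [ - 88.38, - 87.67 ,-42, - 16.72 , - 1.78, - 1 , - 1/3 , sqrt( 19 )/19 , sqrt( 5 ) , sqrt( 6),pi , sqrt ( 13 ), sqrt(14), 3*E/2, 3*sqrt ( 2 ),45]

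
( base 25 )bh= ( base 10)292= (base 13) 196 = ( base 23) CG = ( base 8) 444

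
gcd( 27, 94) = 1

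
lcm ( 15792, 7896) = 15792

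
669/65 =10 + 19/65 =10.29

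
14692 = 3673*4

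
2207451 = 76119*29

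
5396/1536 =1349/384 = 3.51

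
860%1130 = 860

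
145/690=29/138 = 0.21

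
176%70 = 36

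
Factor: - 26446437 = - 3^2 * 2938493^1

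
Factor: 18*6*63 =6804=2^2*3^5*7^1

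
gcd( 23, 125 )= 1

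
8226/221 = 37+ 49/221 = 37.22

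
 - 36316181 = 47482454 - 83798635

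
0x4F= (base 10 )79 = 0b1001111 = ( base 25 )34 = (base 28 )2n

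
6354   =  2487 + 3867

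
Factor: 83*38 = 2^1*19^1*83^1 = 3154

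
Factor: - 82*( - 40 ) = 3280 = 2^4*5^1 * 41^1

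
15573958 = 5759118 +9814840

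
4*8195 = 32780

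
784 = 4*196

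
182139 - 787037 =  - 604898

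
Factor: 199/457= 199^1*457^( - 1 )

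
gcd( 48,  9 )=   3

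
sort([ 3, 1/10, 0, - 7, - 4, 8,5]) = [-7, - 4, 0, 1/10, 3, 5, 8]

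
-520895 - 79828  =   - 600723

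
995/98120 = 199/19624 = 0.01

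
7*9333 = 65331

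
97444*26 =2533544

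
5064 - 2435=2629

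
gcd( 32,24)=8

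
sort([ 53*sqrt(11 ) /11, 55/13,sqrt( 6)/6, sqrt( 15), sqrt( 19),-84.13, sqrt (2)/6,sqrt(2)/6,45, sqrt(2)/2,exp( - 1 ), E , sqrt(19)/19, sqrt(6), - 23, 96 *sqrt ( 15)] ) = [-84.13, - 23 , sqrt( 19) /19, sqrt(2) /6, sqrt(2) /6,exp(-1) , sqrt( 6)/6,sqrt(2) /2,sqrt(6 ),E, sqrt(15 ), 55/13, sqrt(19 ), 53*sqrt( 11 ) /11,45, 96 * sqrt(15)]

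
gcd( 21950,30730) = 4390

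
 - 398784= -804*496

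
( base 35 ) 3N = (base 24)58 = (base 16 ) 80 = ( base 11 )107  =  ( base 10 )128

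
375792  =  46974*8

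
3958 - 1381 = 2577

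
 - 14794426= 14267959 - 29062385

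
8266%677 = 142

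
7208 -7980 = -772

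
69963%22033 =3864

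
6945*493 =3423885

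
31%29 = 2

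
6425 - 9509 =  - 3084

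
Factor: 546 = 2^1*3^1*7^1*13^1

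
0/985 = 0 = 0.00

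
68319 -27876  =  40443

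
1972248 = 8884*222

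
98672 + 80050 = 178722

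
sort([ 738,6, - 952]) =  [-952, 6, 738]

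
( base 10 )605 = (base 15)2A5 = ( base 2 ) 1001011101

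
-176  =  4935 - 5111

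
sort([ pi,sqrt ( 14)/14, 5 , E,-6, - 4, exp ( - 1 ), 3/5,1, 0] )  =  [ - 6, - 4, 0, sqrt(14) /14, exp( - 1 ) , 3/5,1, E, pi,5 ] 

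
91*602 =54782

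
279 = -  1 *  ( - 279)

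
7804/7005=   1 + 799/7005 = 1.11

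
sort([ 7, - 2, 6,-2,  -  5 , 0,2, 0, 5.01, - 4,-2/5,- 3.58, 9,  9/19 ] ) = [ - 5,  -  4 ,- 3.58, - 2, - 2 , - 2/5,0,0, 9/19,  2,5.01, 6 , 7, 9 ]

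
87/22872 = 29/7624 = 0.00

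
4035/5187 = 1345/1729 = 0.78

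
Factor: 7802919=3^3 * 288997^1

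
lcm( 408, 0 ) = 0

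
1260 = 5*252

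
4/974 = 2/487 = 0.00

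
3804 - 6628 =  - 2824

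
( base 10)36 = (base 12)30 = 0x24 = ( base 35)11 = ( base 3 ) 1100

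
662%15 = 2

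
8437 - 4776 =3661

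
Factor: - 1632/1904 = -6/7 = - 2^1*3^1 * 7^( - 1 ) 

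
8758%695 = 418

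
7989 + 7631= 15620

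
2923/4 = 2923/4 = 730.75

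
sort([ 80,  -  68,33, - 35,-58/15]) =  [ - 68, - 35, - 58/15,33,80]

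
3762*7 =26334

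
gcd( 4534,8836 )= 2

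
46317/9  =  5146 + 1/3 = 5146.33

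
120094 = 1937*62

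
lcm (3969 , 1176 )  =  31752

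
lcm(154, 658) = 7238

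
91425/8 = 91425/8 = 11428.12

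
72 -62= 10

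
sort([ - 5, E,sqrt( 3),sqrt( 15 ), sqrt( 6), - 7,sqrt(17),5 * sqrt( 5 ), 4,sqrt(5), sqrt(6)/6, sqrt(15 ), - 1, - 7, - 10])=[ - 10, - 7, - 7, - 5 , - 1, sqrt( 6) /6 , sqrt(3 ),  sqrt( 5), sqrt ( 6 ),E,sqrt( 15 ),  sqrt( 15),  4,sqrt (17 ), 5*sqrt(5 ) ]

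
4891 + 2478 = 7369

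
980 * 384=376320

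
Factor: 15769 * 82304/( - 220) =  - 324462944/55 = - 2^5*5^ ( - 1)*11^( - 1 ) *13^1 * 643^1*1213^1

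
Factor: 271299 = 3^1*7^1*12919^1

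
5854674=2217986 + 3636688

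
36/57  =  12/19 = 0.63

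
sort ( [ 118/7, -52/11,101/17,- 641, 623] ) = [ - 641, - 52/11,101/17,118/7, 623] 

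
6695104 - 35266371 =  -  28571267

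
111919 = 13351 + 98568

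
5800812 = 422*13746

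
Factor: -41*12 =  - 492 = - 2^2*3^1*41^1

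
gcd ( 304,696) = 8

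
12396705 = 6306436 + 6090269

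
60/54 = 10/9 = 1.11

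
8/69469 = 8/69469 =0.00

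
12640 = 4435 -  - 8205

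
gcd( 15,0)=15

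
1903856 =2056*926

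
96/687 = 32/229 = 0.14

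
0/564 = 0 = 0.00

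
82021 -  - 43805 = 125826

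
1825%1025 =800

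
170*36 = 6120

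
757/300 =757/300 = 2.52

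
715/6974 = 65/634 = 0.10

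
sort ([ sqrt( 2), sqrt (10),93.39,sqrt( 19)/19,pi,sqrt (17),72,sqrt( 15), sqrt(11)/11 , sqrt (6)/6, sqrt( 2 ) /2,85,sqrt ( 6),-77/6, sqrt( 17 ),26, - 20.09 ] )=[ - 20.09, - 77/6,  sqrt( 19)/19,sqrt (11)/11,sqrt(6 ) /6, sqrt( 2 ) /2,sqrt(2), sqrt( 6), pi,sqrt( 10 ),sqrt( 15),  sqrt(17), sqrt( 17),  26,72, 85,93.39] 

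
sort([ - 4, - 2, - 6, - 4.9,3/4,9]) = [ - 6, - 4.9, - 4,-2,  3/4, 9 ]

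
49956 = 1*49956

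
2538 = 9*282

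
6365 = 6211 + 154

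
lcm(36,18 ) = 36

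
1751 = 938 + 813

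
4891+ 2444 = 7335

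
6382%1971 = 469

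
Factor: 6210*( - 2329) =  - 2^1 * 3^3 * 5^1*17^1 * 23^1 * 137^1 = -14463090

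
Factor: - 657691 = -29^1 *22679^1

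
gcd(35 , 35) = 35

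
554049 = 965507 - 411458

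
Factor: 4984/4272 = 2^( - 1 ) * 3^( - 1 )*7^1 = 7/6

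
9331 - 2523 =6808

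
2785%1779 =1006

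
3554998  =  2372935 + 1182063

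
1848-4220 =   -  2372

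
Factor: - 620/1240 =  - 2^( -1) = - 1/2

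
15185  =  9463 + 5722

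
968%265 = 173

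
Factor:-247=-13^1*19^1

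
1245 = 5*249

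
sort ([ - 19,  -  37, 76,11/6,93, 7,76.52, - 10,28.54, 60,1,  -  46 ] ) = [ - 46, - 37, - 19,-10 , 1,11/6,7,28.54,  60,76, 76.52, 93]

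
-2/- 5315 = 2/5315 =0.00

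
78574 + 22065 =100639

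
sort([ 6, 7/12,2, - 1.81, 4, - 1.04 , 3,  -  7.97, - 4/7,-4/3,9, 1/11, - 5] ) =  [ - 7.97, - 5, - 1.81,  -  4/3, - 1.04 ,-4/7,1/11,7/12,2 , 3,4,6,  9 ]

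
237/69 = 3 + 10/23 = 3.43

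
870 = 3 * 290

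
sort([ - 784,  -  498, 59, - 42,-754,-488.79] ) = [ - 784, - 754, - 498, - 488.79, - 42, 59]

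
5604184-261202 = 5342982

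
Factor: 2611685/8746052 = 2^( - 2)*5^1 * 7^( - 1)*29^( - 1 ) *10771^( - 1) * 522337^1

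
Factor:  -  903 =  - 3^1*7^1*43^1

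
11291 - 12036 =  -745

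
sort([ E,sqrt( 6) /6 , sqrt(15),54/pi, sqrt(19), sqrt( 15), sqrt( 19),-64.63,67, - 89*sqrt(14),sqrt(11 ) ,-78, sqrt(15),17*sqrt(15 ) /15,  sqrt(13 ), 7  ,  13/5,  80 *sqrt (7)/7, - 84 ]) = [ - 89*sqrt(14), - 84,-78 ,-64.63,sqrt(6)/6,13/5,E,sqrt( 11 ), sqrt ( 13),  sqrt(15),sqrt(15) , sqrt ( 15),sqrt ( 19),sqrt(19), 17*sqrt( 15 )/15,  7, 54/pi,  80*sqrt( 7)/7,67]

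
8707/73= 119+20/73= 119.27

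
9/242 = 9/242=0.04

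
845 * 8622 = 7285590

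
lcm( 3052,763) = 3052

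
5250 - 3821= 1429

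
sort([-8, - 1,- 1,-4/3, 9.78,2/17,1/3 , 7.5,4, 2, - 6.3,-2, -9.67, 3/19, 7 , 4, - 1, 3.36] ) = [ -9.67,-8, - 6.3,  -  2, - 4/3, - 1,- 1, - 1,2/17, 3/19,  1/3, 2, 3.36,4,4, 7, 7.5, 9.78 ] 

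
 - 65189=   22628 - 87817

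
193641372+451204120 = 644845492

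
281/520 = 281/520 = 0.54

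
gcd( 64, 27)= 1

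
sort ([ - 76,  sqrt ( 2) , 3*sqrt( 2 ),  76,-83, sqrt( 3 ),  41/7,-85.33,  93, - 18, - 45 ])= [-85.33, - 83, - 76,-45,- 18,sqrt( 2),  sqrt ( 3),3*sqrt( 2), 41/7,76, 93] 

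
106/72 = 1+17/36=1.47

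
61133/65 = 61133/65 = 940.51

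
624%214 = 196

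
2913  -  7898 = - 4985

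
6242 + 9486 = 15728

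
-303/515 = - 1 + 212/515 = - 0.59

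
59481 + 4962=64443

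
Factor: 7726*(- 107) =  - 2^1  *  107^1*3863^1 = - 826682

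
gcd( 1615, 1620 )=5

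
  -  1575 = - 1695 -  - 120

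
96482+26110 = 122592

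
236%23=6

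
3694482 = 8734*423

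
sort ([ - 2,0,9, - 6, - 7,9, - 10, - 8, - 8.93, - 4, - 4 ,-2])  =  [ - 10, - 8.93, - 8,  -  7,  -  6, - 4, - 4, - 2, - 2,0,9,9]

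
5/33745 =1/6749=0.00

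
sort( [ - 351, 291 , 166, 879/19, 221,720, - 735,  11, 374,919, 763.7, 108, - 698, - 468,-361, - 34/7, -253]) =[-735, - 698, - 468, - 361,-351,-253 , - 34/7, 11, 879/19, 108, 166, 221,291, 374,720,763.7, 919]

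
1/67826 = 1/67826 = 0.00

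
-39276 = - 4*9819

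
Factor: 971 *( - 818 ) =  - 794278 = - 2^1*409^1 * 971^1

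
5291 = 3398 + 1893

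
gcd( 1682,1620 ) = 2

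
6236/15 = 415 +11/15 = 415.73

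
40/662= 20/331  =  0.06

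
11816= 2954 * 4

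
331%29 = 12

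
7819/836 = 9  +  295/836 =9.35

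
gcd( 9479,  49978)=1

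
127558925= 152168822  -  24609897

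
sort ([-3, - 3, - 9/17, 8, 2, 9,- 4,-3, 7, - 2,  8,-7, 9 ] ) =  [ - 7, - 4, -3,-3,-3,-2,-9/17, 2, 7,8, 8, 9, 9 ]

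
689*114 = 78546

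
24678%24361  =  317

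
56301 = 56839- 538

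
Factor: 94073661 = 3^2*11^1 *950239^1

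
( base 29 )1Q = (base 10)55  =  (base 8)67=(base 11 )50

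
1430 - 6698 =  - 5268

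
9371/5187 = 9371/5187 = 1.81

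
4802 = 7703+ -2901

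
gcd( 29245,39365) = 5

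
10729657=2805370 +7924287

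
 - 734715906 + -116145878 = -850861784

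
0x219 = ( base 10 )537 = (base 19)195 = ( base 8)1031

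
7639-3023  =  4616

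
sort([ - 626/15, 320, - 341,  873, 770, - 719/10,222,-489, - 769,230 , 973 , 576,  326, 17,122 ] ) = [ - 769 ,  -  489, - 341, - 719/10 , - 626/15, 17, 122,222,230,320,  326,576, 770,873,973]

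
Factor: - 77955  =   - 3^1 *5^1*5197^1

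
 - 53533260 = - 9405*5692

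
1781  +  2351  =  4132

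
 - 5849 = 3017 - 8866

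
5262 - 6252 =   -  990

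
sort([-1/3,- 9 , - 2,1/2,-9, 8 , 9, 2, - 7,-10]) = [ - 10 , - 9,  -  9,-7 , - 2 , - 1/3 , 1/2,2,8, 9]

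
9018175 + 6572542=15590717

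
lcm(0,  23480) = 0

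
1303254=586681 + 716573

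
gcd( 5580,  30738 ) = 6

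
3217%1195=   827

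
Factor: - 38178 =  - 2^1*3^3*7^1 * 101^1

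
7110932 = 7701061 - 590129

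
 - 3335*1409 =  - 4699015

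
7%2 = 1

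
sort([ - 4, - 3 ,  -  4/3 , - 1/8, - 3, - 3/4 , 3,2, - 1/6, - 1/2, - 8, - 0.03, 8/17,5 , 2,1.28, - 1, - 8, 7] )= [ - 8,-8, - 4, - 3, - 3, - 4/3, - 1,-3/4, - 1/2, - 1/6, - 1/8, - 0.03, 8/17,1.28, 2, 2, 3, 5, 7] 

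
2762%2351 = 411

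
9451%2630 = 1561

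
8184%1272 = 552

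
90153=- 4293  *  ( - 21)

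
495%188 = 119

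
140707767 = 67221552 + 73486215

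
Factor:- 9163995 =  - 3^1 * 5^1*610933^1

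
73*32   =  2336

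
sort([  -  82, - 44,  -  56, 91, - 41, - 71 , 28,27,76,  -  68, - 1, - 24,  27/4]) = [ - 82,-71, - 68,  -  56,  -  44, - 41, - 24,-1 , 27/4,27, 28,76, 91 ]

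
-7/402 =-1+395/402 = -0.02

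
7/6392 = 7/6392 = 0.00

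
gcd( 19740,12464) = 4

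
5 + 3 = 8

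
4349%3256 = 1093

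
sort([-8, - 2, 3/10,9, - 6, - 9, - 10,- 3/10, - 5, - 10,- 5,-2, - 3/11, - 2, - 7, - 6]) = [ - 10, - 10, - 9, - 8, - 7, - 6, - 6, - 5,- 5,  -  2,-2,  -  2, - 3/10, - 3/11 , 3/10, 9] 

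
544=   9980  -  9436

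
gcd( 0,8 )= 8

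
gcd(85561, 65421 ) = 1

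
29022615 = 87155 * 333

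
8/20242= 4/10121 =0.00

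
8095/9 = 899  +  4/9  =  899.44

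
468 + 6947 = 7415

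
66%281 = 66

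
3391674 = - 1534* ( - 2211)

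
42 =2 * 21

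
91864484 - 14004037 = 77860447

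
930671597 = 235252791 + 695418806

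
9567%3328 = 2911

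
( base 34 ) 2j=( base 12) 73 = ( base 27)36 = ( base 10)87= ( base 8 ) 127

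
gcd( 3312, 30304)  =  16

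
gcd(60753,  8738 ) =1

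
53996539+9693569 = 63690108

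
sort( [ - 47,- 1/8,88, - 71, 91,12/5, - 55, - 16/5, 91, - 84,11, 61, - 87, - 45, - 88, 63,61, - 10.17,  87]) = [ - 88,-87, - 84, - 71, - 55, - 47, - 45, - 10.17 , - 16/5 , - 1/8, 12/5,11 , 61,61 , 63, 87 , 88 , 91,91]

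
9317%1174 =1099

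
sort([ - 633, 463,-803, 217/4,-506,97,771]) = [ -803, - 633, - 506, 217/4, 97, 463, 771 ] 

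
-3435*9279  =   - 31873365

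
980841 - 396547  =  584294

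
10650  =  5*2130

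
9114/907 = 9114/907  =  10.05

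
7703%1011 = 626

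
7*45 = 315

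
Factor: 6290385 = 3^1 * 5^1*23^1*18233^1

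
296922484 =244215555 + 52706929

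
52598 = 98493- 45895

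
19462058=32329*602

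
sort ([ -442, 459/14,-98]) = [ - 442, - 98, 459/14 ] 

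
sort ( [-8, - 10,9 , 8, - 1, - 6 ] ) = [ - 10 , -8,-6,- 1,8,9 ]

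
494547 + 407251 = 901798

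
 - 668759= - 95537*7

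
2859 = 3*953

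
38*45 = 1710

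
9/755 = 9/755=0.01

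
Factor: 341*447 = 152427 = 3^1*11^1*31^1*149^1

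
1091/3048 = 1091/3048  =  0.36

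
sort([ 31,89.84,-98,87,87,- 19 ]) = [  -  98, - 19,31,87,87,89.84 ]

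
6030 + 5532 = 11562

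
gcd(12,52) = 4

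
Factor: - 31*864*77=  - 2062368= - 2^5* 3^3*7^1*11^1*31^1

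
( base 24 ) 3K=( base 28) 38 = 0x5C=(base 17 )57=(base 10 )92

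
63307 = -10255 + 73562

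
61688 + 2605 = 64293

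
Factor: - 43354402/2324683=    - 2^1 * 7^1*13^1 * 23^1*10357^1*2324683^(- 1)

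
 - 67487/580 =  - 67487/580 = -116.36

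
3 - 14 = -11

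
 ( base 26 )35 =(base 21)3k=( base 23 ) 3E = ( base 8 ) 123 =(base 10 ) 83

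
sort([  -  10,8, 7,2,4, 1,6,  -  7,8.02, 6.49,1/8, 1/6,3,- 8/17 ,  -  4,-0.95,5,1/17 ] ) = [ - 10,-7, - 4, - 0.95,  -  8/17,1/17 , 1/8, 1/6,  1, 2 , 3,4,5,6,6.49,  7,8, 8.02 ]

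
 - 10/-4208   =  5/2104  =  0.00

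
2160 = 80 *27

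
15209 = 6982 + 8227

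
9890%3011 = 857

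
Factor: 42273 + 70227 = 112500=2^2*3^2*5^5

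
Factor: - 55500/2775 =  - 20 = -2^2*5^1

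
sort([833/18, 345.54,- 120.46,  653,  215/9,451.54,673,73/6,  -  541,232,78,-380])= [-541, - 380, -120.46,73/6,215/9 , 833/18,78,232,345.54,451.54,  653,673]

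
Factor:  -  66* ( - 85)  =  2^1*3^1*5^1*11^1*17^1 = 5610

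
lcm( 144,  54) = 432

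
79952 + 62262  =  142214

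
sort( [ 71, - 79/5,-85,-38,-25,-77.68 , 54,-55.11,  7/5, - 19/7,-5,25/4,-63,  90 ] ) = [ - 85, - 77.68, - 63, - 55.11,  -  38,-25,-79/5  ,-5, - 19/7,7/5,  25/4, 54,71,  90] 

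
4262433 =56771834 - 52509401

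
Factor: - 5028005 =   -  5^1*17^1 * 149^1*397^1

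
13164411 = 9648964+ 3515447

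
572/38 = 15 + 1/19  =  15.05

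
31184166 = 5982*5213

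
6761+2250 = 9011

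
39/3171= 13/1057 = 0.01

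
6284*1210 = 7603640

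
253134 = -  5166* (-49 )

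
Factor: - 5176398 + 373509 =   -  4802889 = -3^1*7^1*13^1*73^1*241^1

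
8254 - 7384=870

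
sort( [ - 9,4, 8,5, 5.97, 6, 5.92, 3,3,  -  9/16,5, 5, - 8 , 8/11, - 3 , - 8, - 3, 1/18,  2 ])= [ - 9,-8, - 8,  -  3,  -  3 ,  -  9/16,1/18,8/11,  2, 3, 3,4, 5,5, 5, 5.92, 5.97, 6, 8 ] 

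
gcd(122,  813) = 1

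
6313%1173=448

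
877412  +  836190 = 1713602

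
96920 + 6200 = 103120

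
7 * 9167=64169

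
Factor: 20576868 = 2^2*3^1*13^1*17^1*7759^1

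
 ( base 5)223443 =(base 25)CJN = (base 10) 7998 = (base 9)11866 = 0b1111100111110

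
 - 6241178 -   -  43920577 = 37679399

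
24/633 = 8/211 = 0.04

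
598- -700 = 1298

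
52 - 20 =32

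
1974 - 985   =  989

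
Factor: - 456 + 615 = 159= 3^1*  53^1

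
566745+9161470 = 9728215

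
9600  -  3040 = 6560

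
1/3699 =1/3699 = 0.00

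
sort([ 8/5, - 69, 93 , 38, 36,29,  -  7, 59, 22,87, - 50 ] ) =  [ - 69, - 50,  -  7,8/5, 22,29, 36, 38, 59,87, 93 ]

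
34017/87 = 391 = 391.00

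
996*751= 747996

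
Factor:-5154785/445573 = - 5^1*445573^( - 1)*1030957^1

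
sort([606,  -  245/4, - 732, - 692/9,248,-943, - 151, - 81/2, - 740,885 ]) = [ - 943,  -  740,-732 ,-151  , - 692/9, - 245/4,-81/2, 248, 606, 885]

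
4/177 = 4/177 = 0.02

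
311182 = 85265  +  225917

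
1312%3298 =1312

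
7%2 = 1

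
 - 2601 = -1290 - 1311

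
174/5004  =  29/834 = 0.03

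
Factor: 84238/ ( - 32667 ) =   -  2^1 * 3^( - 1 )*7^1 *11^1 *547^1*10889^( - 1 ) 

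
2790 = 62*45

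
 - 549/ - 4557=183/1519 = 0.12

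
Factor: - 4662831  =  -3^1*1554277^1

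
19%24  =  19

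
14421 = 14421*1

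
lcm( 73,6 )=438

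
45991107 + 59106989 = 105098096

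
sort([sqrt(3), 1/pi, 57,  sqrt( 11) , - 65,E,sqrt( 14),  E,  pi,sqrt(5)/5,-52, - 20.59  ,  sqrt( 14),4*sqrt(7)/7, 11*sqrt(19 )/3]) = [ - 65,-52, - 20.59, 1/pi, sqrt(5 ) /5, 4*sqrt(7)/7,sqrt(3),  E,E, pi,sqrt( 11),  sqrt( 14),sqrt( 14), 11*sqrt(19)/3,57] 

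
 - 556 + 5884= 5328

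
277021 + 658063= 935084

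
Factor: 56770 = 2^1*5^1*7^1*811^1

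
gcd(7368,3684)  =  3684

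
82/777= 82/777  =  0.11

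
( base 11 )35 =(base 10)38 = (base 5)123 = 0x26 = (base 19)20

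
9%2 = 1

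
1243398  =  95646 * 13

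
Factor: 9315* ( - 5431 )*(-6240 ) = 315680133600 = 2^5*3^5*5^2*13^1*23^1*5431^1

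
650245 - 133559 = 516686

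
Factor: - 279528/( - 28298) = 139764/14149 = 2^2*3^1 * 19^1*613^1*14149^( - 1) 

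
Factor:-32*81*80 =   -  2^9*  3^4*5^1 = - 207360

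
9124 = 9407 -283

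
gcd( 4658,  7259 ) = 17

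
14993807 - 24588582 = -9594775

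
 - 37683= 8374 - 46057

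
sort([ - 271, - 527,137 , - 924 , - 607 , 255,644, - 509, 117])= [ - 924,-607 , - 527 , - 509, - 271,117,  137, 255,644 ]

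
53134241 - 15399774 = 37734467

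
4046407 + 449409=4495816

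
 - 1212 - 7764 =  - 8976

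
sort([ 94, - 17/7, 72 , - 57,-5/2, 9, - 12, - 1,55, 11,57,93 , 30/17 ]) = [-57, - 12 ,-5/2, - 17/7, - 1,30/17,9,11, 55,57 , 72,93 , 94 ] 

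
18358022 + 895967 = 19253989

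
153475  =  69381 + 84094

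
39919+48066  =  87985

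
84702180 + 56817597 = 141519777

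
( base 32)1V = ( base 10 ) 63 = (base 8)77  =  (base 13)4b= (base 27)29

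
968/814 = 1+7/37 = 1.19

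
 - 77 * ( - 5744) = 442288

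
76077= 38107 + 37970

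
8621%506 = 19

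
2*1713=3426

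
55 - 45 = 10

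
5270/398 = 13 +48/199 = 13.24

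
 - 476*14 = - 6664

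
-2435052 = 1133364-3568416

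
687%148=95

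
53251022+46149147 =99400169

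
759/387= 253/129 =1.96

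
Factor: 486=2^1*3^5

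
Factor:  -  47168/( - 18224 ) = 44/17= 2^2* 11^1 * 17^ ( - 1) 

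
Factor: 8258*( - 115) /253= - 2^1*5^1*11^(  -  1 )*4129^1 = - 41290/11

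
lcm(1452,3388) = 10164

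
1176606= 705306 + 471300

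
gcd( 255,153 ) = 51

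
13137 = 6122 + 7015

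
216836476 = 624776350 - 407939874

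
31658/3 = 31658/3  =  10552.67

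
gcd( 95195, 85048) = 1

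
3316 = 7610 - 4294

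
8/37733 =8/37733 = 0.00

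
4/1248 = 1/312 = 0.00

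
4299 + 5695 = 9994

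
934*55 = 51370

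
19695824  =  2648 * 7438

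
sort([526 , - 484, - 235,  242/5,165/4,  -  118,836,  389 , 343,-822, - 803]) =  [ - 822,  -  803, - 484, -235, - 118,165/4,242/5,343, 389,526,836 ] 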